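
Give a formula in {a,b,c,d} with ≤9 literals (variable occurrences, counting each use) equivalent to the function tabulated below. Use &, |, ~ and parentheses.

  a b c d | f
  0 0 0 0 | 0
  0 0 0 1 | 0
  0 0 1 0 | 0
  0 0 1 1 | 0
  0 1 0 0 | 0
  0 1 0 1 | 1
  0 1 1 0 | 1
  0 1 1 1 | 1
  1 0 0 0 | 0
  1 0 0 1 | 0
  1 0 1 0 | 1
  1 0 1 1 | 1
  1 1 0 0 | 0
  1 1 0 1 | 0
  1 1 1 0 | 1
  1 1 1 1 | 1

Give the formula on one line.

  (a | b) = 0000111111111111
  ~a = 1111111100000000
  (~a & d) = 0101010100000000
  ((~a & d) | c) = 0111011100110011
  (d & ((~a & d) | c)) = 0101010100010001
  (c | (d & ((~a & d) | c))) = 0111011100110011
  ((a | b) & (c | (d & ((~a & d) | c)))) = 0000011100110011

((a | b) & (c | (d & ((~a & d) | c))))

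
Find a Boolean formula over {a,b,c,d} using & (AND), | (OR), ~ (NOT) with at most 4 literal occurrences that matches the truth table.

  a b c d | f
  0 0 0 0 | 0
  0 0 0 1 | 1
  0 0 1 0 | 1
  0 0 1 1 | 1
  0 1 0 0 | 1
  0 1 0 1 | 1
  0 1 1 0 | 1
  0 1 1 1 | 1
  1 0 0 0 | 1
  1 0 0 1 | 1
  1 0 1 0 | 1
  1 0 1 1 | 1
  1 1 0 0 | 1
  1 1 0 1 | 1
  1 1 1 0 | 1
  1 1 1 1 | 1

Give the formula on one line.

  (b | d) = 0101111101011111
  (c | (b | d)) = 0111111101111111
  (a | (c | (b | d))) = 0111111111111111

(a | (c | (b | d)))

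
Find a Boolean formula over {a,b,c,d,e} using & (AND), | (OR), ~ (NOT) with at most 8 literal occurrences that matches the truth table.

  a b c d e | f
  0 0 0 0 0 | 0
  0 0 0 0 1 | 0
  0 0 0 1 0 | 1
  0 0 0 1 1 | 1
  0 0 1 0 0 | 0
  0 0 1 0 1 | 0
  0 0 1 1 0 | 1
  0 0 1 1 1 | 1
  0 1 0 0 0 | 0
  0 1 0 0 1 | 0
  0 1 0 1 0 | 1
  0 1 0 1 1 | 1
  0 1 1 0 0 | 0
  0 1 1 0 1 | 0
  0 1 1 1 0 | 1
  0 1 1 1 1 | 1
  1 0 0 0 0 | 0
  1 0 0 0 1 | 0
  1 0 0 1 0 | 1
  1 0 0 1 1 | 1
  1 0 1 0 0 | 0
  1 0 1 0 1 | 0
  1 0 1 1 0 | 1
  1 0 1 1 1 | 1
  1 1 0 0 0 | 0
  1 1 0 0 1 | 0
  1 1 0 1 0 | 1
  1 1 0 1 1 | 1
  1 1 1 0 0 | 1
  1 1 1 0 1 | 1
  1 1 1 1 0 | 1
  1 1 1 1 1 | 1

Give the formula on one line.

  (a & b) = 00000000000000000000000011111111
  ~c = 11110000111100001111000011110000
  (~c & a) = 00000000000000001111000011110000
  ((a & b) | (~c & a)) = 00000000000000001111000011111111
  (((a & b) | (~c & a)) & c) = 00000000000000000000000000001111
  ((((a & b) | (~c & a)) & c) | d) = 00110011001100110011001100111111

((((a & b) | (~c & a)) & c) | d)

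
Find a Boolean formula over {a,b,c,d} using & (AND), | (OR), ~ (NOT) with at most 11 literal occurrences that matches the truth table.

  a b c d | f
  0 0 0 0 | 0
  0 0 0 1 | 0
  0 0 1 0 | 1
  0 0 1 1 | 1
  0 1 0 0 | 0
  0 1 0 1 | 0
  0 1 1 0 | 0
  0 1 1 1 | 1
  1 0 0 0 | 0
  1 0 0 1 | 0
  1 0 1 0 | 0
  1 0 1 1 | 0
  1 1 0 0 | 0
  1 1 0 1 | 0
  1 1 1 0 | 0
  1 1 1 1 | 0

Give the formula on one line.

  ~a = 1111111100000000
  (~a & c) = 0011001100000000
  ~c = 1100110011001100
  ((~a & c) | ~c) = 1111111111001100
  (c & ((~a & c) | ~c)) = 0011001100000000
  (~a | c) = 1111111100110011
  ((~a | c) & d) = 0101010100010001
  ~b = 1111000011110000
  (((~a | c) & d) | ~b) = 1111010111110001
  (~a & (((~a | c) & d) | ~b)) = 1111010100000000
  ((c & ((~a & c) | ~c)) & (~a & (((~a | c) & d) | ~b))) = 0011000100000000

((c & ((~a & c) | ~c)) & (~a & (((~a | c) & d) | ~b)))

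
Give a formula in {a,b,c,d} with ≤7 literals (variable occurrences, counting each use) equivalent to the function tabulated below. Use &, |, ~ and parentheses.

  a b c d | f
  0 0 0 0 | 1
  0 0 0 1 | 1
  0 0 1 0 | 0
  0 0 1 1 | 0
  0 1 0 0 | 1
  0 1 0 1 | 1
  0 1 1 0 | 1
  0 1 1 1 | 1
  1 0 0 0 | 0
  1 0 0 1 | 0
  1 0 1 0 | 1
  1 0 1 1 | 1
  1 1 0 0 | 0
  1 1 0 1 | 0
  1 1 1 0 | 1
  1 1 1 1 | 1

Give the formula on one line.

((a & c) | ((~c | b) & ~a))

  (a & c) = 0000000000110011
  ~c = 1100110011001100
  (~c | b) = 1100111111001111
  ~a = 1111111100000000
  ((~c | b) & ~a) = 1100111100000000
  ((a & c) | ((~c | b) & ~a)) = 1100111100110011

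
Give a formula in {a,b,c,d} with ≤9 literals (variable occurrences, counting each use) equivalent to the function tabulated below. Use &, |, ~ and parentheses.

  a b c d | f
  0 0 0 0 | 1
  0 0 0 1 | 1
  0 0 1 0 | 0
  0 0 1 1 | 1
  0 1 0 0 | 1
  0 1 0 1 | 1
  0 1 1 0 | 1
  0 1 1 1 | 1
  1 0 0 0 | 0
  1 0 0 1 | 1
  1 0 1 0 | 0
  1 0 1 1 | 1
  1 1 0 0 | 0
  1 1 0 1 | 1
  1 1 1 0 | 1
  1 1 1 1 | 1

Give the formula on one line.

(((c & b) | (~b & d)) | ((~c & ~a) | (b & d)))

  (c & b) = 0000001100000011
  ~b = 1111000011110000
  (~b & d) = 0101000001010000
  ((c & b) | (~b & d)) = 0101001101010011
  ~c = 1100110011001100
  ~a = 1111111100000000
  (~c & ~a) = 1100110000000000
  (b & d) = 0000010100000101
  ((~c & ~a) | (b & d)) = 1100110100000101
  (((c & b) | (~b & d)) | ((~c & ~a) | (b & d))) = 1101111101010111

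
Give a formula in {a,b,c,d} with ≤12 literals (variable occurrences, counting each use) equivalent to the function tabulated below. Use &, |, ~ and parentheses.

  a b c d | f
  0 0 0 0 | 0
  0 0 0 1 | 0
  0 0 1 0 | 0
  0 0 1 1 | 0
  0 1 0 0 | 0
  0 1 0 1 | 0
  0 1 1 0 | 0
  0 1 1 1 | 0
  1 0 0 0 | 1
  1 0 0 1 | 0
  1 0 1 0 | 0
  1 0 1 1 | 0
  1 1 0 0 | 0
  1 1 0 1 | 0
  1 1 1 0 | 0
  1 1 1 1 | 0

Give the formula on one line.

  ~d = 1010101010101010
  (b & ~d) = 0000101000001010
  (b | ~d) = 1010111110101111
  ~b = 1111000011110000
  ((b | ~d) & ~b) = 1010000010100000
  ~c = 1100110011001100
  (~d & ~c) = 1000100010001000
  (((b | ~d) & ~b) & (~d & ~c)) = 1000000010000000
  ((b & ~d) | (((b | ~d) & ~b) & (~d & ~c))) = 1000101010001010
  (~b & a) = 0000000011110000
  (((b & ~d) | (((b | ~d) & ~b) & (~d & ~c))) & (~b & a)) = 0000000010000000

(((b & ~d) | (((b | ~d) & ~b) & (~d & ~c))) & (~b & a))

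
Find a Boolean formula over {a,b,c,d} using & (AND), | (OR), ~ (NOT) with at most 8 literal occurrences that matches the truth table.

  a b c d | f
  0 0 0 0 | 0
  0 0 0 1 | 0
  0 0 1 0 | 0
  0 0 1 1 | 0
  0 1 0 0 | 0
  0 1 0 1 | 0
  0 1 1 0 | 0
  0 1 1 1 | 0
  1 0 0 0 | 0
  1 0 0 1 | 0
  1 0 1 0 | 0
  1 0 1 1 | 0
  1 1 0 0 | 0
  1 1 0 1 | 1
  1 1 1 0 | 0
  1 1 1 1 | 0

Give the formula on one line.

  (a & b) = 0000000000001111
  (c | (a & b)) = 0011001100111111
  (d & (c | (a & b))) = 0001000100010101
  ~c = 1100110011001100
  ((d & (c | (a & b))) & ~c) = 0000000000000100

((d & (c | (a & b))) & ~c)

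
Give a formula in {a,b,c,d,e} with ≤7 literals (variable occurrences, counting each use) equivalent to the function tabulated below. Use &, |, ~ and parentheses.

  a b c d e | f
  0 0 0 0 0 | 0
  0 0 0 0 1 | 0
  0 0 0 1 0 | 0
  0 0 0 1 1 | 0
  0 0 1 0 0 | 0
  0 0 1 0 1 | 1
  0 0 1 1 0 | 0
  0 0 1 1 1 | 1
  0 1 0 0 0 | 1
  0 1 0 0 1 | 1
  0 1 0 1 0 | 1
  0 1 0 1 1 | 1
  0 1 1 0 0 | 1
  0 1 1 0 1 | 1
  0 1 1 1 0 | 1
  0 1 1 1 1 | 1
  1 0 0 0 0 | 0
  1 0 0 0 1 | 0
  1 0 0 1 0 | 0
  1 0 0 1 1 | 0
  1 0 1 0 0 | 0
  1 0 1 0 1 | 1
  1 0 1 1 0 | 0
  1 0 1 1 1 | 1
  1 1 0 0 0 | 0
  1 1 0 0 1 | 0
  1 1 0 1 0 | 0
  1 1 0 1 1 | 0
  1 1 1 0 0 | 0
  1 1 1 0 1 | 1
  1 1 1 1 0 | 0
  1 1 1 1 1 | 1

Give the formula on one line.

  (c & e) = 00000101000001010000010100000101
  ~a = 11111111111111110000000000000000
  (b & ~a) = 00000000111111110000000000000000
  ((c & e) | (b & ~a)) = 00000101111111110000010100000101

((c & e) | (b & ~a))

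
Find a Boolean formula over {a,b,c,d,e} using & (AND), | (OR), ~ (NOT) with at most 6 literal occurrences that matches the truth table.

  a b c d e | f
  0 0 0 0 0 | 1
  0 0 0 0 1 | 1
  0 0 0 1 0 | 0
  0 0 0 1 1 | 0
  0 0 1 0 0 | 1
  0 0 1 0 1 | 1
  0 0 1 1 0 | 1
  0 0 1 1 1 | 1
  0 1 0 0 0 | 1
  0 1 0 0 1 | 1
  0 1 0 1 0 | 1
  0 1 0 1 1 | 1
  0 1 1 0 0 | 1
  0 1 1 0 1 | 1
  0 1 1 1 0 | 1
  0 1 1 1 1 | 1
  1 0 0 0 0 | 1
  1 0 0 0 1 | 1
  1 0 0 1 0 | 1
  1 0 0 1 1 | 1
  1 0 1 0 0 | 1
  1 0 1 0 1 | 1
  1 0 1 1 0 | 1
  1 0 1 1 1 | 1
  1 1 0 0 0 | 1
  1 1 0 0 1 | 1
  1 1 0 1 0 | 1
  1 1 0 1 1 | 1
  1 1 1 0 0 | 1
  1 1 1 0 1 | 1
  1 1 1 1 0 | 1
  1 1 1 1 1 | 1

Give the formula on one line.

  (c | b) = 00001111111111110000111111111111
  ~d = 11001100110011001100110011001100
  ((c | b) | ~d) = 11001111111111111100111111111111
  (a | ((c | b) | ~d)) = 11001111111111111111111111111111

(a | ((c | b) | ~d))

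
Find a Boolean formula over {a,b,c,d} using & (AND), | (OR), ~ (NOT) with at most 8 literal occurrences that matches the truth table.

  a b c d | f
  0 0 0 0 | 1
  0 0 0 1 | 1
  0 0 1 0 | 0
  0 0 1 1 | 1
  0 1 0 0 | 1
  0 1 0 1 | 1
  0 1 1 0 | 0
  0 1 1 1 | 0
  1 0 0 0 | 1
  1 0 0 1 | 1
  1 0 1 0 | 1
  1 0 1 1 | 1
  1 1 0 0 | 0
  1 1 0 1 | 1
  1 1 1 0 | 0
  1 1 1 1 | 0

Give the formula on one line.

  ~c = 1100110011001100
  ~a = 1111111100000000
  (~c & ~a) = 1100110000000000
  ~b = 1111000011110000
  ((~c & ~a) | ~b) = 1111110011110000
  (((~c & ~a) | ~b) | d) = 1111110111110101
  (a | d) = 0101010111111111
  (~b & (a | d)) = 0101000011110000
  (~c | (~b & (a | d))) = 1101110011111100
  ((((~c & ~a) | ~b) | d) & (~c | (~b & (a | d)))) = 1101110011110100

((((~c & ~a) | ~b) | d) & (~c | (~b & (a | d))))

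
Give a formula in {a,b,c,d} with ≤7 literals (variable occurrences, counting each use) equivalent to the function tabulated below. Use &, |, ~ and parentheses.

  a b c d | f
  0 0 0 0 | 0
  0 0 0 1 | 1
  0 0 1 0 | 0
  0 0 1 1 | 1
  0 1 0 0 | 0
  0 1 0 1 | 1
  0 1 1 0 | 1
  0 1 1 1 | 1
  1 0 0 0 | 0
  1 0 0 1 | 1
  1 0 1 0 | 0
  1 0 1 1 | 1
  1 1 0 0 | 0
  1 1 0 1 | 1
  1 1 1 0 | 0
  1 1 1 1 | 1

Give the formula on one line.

  ~b = 1111000011110000
  (d | c) = 0111011101110111
  (~b | (d | c)) = 1111011111110111
  ~a = 1111111100000000
  (b & ~a) = 0000111100000000
  (d | (b & ~a)) = 0101111101010101
  ((~b | (d | c)) & (d | (b & ~a))) = 0101011101010101

((~b | (d | c)) & (d | (b & ~a)))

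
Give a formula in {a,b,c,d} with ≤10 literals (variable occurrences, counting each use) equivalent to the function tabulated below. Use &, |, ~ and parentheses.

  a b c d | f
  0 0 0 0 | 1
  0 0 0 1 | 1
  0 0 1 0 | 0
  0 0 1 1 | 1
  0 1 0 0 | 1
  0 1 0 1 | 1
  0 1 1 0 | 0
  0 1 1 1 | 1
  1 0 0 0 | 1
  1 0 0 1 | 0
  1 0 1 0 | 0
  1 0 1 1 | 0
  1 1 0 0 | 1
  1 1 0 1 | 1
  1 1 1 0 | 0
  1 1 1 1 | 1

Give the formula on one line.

((((b | ~a) & (~c | d)) | ~c) & ((d & ~a) | (~d | b)))

  ~a = 1111111100000000
  (b | ~a) = 1111111100001111
  ~c = 1100110011001100
  (~c | d) = 1101110111011101
  ((b | ~a) & (~c | d)) = 1101110100001101
  (((b | ~a) & (~c | d)) | ~c) = 1101110111001101
  (d & ~a) = 0101010100000000
  ~d = 1010101010101010
  (~d | b) = 1010111110101111
  ((d & ~a) | (~d | b)) = 1111111110101111
  ((((b | ~a) & (~c | d)) | ~c) & ((d & ~a) | (~d | b))) = 1101110110001101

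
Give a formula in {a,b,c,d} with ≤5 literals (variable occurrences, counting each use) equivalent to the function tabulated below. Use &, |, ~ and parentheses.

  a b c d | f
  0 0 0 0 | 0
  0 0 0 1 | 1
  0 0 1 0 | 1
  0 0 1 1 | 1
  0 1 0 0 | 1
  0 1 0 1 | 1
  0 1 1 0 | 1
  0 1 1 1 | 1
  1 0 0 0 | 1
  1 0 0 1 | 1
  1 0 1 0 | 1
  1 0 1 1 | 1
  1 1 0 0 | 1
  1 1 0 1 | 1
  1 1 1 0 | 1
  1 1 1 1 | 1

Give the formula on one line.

  (a | c) = 0011001111111111
  (d | (a | c)) = 0111011111111111
  (b | (d | (a | c))) = 0111111111111111

(b | (d | (a | c)))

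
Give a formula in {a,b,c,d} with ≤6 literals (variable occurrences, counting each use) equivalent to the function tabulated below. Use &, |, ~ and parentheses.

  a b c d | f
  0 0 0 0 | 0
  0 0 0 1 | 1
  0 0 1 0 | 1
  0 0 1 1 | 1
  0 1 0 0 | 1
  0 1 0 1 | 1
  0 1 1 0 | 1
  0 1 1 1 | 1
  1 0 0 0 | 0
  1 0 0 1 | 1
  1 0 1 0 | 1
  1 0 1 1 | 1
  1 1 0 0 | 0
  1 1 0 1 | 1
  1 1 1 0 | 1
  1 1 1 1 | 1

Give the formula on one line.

  ~a = 1111111100000000
  ~c = 1100110011001100
  (b & ~c) = 0000110000001100
  (~a & (b & ~c)) = 0000110000000000
  ((~a & (b & ~c)) | c) = 0011111100110011
  (d | ((~a & (b & ~c)) | c)) = 0111111101110111

(d | ((~a & (b & ~c)) | c))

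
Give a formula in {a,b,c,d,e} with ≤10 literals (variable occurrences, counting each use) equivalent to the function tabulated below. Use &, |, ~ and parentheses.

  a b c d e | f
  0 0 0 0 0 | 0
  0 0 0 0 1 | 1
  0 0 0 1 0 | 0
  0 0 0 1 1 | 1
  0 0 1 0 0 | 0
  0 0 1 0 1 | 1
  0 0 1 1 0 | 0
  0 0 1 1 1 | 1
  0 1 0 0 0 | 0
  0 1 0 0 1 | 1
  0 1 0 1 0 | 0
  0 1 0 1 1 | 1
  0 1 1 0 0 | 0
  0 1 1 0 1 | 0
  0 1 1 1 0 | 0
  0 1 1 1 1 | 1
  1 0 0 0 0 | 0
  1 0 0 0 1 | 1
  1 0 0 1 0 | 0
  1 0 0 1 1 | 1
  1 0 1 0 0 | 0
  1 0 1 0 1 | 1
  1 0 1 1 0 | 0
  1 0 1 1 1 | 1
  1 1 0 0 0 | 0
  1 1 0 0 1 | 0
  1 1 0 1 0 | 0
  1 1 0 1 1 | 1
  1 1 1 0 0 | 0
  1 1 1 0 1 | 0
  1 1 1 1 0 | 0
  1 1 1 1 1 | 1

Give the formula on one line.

(((~b | d) | (e & ((~c & b) & ~a))) & e)

  ~b = 11111111000000001111111100000000
  (~b | d) = 11111111001100111111111100110011
  ~c = 11110000111100001111000011110000
  (~c & b) = 00000000111100000000000011110000
  ~a = 11111111111111110000000000000000
  ((~c & b) & ~a) = 00000000111100000000000000000000
  (e & ((~c & b) & ~a)) = 00000000010100000000000000000000
  ((~b | d) | (e & ((~c & b) & ~a))) = 11111111011100111111111100110011
  (((~b | d) | (e & ((~c & b) & ~a))) & e) = 01010101010100010101010100010001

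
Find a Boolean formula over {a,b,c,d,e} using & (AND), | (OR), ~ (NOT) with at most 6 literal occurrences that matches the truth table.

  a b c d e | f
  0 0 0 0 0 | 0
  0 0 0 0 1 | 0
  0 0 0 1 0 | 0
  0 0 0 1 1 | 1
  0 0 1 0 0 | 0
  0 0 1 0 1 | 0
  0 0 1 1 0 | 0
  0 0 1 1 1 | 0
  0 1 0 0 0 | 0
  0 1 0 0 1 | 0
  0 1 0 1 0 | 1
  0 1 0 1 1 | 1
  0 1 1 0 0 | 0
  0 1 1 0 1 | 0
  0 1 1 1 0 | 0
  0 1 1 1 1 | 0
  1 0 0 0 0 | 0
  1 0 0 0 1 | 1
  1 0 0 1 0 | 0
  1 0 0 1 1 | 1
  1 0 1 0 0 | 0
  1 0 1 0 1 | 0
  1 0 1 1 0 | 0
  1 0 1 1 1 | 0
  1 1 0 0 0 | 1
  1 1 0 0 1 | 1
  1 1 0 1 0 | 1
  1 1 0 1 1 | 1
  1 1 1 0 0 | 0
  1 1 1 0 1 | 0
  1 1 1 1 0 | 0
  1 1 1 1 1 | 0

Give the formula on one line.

((~c & (b | e)) & (a | d))

  ~c = 11110000111100001111000011110000
  (b | e) = 01010101111111110101010111111111
  (~c & (b | e)) = 01010000111100000101000011110000
  (a | d) = 00110011001100111111111111111111
  ((~c & (b | e)) & (a | d)) = 00010000001100000101000011110000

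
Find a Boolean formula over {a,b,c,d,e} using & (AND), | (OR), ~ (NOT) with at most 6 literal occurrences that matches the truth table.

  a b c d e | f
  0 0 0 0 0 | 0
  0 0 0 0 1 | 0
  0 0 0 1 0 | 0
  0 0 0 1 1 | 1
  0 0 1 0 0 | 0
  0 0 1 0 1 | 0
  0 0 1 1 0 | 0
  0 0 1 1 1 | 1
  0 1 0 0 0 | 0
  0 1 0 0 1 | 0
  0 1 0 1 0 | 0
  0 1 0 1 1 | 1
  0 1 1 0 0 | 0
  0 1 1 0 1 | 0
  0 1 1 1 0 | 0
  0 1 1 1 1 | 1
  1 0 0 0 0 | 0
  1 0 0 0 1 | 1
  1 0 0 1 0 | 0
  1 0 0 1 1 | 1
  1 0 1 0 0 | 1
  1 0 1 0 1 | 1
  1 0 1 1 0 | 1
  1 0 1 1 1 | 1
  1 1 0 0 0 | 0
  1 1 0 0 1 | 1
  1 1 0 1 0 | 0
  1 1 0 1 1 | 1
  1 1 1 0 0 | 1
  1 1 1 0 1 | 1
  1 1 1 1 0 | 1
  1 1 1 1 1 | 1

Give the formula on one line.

  (a & c) = 00000000000000000000111100001111
  (d | a) = 00110011001100111111111111111111
  ((d | a) & e) = 00010001000100010101010101010101
  ((a & c) | ((d | a) & e)) = 00010001000100010101111101011111

((a & c) | ((d | a) & e))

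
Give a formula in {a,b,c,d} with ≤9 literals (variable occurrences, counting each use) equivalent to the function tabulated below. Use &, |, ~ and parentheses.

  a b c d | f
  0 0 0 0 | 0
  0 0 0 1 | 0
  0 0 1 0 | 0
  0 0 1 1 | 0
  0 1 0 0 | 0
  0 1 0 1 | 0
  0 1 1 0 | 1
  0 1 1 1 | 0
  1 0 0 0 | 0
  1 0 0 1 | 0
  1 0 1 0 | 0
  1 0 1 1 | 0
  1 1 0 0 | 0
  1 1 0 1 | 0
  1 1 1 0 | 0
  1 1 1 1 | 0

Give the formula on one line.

  ~d = 1010101010101010
  ~c = 1100110011001100
  (~d | ~c) = 1110111011101110
  ((~d | ~c) & b) = 0000111000001110
  ~a = 1111111100000000
  (~a & b) = 0000111100000000
  (((~d | ~c) & b) & (~a & b)) = 0000111000000000
  (c & (((~d | ~c) & b) & (~a & b))) = 0000001000000000

(c & (((~d | ~c) & b) & (~a & b)))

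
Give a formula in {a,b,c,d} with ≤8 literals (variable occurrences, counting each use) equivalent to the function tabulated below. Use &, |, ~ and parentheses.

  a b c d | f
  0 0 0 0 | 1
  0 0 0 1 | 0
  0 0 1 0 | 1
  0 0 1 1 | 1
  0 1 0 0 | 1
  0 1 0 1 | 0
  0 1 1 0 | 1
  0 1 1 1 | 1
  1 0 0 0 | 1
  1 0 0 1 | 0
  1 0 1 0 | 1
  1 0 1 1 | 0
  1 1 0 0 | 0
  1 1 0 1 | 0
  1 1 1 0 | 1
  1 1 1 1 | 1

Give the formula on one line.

((d & (~a & c)) | ((c & b) | (~d & (~a | ~b))))

  ~a = 1111111100000000
  (~a & c) = 0011001100000000
  (d & (~a & c)) = 0001000100000000
  (c & b) = 0000001100000011
  ~d = 1010101010101010
  ~b = 1111000011110000
  (~a | ~b) = 1111111111110000
  (~d & (~a | ~b)) = 1010101010100000
  ((c & b) | (~d & (~a | ~b))) = 1010101110100011
  ((d & (~a & c)) | ((c & b) | (~d & (~a | ~b)))) = 1011101110100011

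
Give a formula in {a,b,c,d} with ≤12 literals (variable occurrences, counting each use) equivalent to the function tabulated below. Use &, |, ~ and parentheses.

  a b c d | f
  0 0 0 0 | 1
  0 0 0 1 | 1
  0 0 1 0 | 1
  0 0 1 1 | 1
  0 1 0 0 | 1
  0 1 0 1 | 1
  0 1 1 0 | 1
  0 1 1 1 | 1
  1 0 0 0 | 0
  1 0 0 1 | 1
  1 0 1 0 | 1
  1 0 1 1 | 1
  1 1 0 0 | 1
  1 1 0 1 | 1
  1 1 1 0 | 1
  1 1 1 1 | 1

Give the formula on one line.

((d | ~a) | ((b | (~d & (~a | b))) | (b | (~b & c))))

  ~a = 1111111100000000
  (d | ~a) = 1111111101010101
  ~d = 1010101010101010
  (~a | b) = 1111111100001111
  (~d & (~a | b)) = 1010101000001010
  (b | (~d & (~a | b))) = 1010111100001111
  ~b = 1111000011110000
  (~b & c) = 0011000000110000
  (b | (~b & c)) = 0011111100111111
  ((b | (~d & (~a | b))) | (b | (~b & c))) = 1011111100111111
  ((d | ~a) | ((b | (~d & (~a | b))) | (b | (~b & c)))) = 1111111101111111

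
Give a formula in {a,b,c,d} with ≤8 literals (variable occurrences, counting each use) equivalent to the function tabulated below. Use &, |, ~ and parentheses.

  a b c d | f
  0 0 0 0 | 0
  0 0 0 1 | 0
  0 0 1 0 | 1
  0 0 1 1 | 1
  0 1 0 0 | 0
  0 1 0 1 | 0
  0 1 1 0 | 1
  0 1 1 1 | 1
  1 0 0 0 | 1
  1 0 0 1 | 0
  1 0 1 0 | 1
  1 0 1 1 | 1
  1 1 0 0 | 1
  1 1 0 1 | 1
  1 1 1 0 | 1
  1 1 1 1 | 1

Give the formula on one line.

(((~c & (a | (b & c))) & b) | (c | (~d & a)))

  ~c = 1100110011001100
  (b & c) = 0000001100000011
  (a | (b & c)) = 0000001111111111
  (~c & (a | (b & c))) = 0000000011001100
  ((~c & (a | (b & c))) & b) = 0000000000001100
  ~d = 1010101010101010
  (~d & a) = 0000000010101010
  (c | (~d & a)) = 0011001110111011
  (((~c & (a | (b & c))) & b) | (c | (~d & a))) = 0011001110111111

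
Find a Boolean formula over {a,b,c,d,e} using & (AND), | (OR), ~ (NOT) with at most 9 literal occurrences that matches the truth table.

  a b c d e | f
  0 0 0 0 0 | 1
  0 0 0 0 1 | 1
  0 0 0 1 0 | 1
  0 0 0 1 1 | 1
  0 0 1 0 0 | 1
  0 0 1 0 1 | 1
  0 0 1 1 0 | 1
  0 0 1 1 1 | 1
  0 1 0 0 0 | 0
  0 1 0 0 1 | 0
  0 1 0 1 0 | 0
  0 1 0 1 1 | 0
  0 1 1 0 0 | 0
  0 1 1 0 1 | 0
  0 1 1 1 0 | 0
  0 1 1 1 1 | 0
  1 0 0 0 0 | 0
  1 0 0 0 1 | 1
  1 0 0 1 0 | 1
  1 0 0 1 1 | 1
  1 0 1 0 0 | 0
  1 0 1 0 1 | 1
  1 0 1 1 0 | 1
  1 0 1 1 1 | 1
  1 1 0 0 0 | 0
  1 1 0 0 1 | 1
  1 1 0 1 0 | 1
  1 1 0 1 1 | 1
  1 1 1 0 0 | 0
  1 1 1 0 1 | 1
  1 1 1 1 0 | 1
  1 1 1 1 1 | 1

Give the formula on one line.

  ~a = 11111111111111110000000000000000
  (e | ~a) = 11111111111111110101010101010101
  (d | e) = 01110111011101110111011101110111
  (a & (d | e)) = 00000000000000000111011101110111
  ((e | ~a) | (a & (d | e))) = 11111111111111110111011101110111
  ~b = 11111111000000001111111100000000
  (a | ~b) = 11111111000000001111111111111111
  (((e | ~a) | (a & (d | e))) & (a | ~b)) = 11111111000000000111011101110111

(((e | ~a) | (a & (d | e))) & (a | ~b))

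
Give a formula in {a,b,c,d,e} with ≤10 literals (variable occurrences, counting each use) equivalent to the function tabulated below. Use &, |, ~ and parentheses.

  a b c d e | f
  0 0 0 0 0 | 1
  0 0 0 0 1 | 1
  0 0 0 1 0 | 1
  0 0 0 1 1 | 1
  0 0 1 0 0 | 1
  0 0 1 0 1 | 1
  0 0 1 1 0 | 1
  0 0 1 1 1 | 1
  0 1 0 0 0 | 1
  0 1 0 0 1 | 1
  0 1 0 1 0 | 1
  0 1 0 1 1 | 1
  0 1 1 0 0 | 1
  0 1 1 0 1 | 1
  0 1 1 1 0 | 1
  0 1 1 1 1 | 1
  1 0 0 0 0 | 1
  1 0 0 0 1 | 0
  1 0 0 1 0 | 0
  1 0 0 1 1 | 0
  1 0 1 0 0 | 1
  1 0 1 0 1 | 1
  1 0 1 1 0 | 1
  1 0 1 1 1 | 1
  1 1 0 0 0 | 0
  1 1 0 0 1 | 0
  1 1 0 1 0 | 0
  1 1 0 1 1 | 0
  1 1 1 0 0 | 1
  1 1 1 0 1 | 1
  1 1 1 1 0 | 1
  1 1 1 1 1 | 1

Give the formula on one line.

  ~b = 11111111000000001111111100000000
  ~d = 11001100110011001100110011001100
  (~b & ~d) = 11001100000000001100110000000000
  ~e = 10101010101010101010101010101010
  (b | ~e) = 10101010111111111010101011111111
  ((b | ~e) | c) = 10101111111111111010111111111111
  ((~b & ~d) & ((b | ~e) | c)) = 10001100000000001000110000000000
  ~a = 11111111111111110000000000000000
  (c | ~a) = 11111111111111110000111100001111
  (((~b & ~d) & ((b | ~e) | c)) | (c | ~a)) = 11111111111111111000111100001111

(((~b & ~d) & ((b | ~e) | c)) | (c | ~a))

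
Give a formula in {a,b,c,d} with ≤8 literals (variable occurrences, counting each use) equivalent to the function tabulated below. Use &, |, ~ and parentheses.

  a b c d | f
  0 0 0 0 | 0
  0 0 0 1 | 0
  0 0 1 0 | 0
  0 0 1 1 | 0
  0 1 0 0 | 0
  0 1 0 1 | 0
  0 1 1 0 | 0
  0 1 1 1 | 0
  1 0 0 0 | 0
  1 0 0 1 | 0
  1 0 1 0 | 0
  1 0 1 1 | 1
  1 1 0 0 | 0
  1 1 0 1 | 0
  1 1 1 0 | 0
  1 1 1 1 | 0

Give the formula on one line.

  ~b = 1111000011110000
  (d & ~b) = 0101000001010000
  ~c = 1100110011001100
  ((d & ~b) | ~c) = 1101110011011100
  (c & ((d & ~b) | ~c)) = 0001000000010000
  (b | a) = 0000111111111111
  ((b | a) & (d & ~b)) = 0000000001010000
  ((c & ((d & ~b) | ~c)) & ((b | a) & (d & ~b))) = 0000000000010000

((c & ((d & ~b) | ~c)) & ((b | a) & (d & ~b)))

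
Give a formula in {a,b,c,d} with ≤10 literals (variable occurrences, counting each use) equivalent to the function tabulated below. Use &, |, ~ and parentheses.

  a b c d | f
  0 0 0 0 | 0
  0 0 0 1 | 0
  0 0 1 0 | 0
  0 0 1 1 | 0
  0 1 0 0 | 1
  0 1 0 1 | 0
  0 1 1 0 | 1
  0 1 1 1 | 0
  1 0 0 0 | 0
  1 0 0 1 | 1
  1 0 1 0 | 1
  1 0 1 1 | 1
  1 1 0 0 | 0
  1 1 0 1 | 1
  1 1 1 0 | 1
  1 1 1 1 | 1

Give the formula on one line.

  ~a = 1111111100000000
  (d | ~a) = 1111111101010101
  (c | (d | ~a)) = 1111111101110111
  ~d = 1010101010101010
  (~d | a) = 1010101011111111
  ((c | (d | ~a)) & (~d | a)) = 1010101001110111
  (b | d) = 0101111101011111
  ((b | d) | a) = 0101111111111111
  (((c | (d | ~a)) & (~d | a)) & ((b | d) | a)) = 0000101001110111

(((c | (d | ~a)) & (~d | a)) & ((b | d) | a))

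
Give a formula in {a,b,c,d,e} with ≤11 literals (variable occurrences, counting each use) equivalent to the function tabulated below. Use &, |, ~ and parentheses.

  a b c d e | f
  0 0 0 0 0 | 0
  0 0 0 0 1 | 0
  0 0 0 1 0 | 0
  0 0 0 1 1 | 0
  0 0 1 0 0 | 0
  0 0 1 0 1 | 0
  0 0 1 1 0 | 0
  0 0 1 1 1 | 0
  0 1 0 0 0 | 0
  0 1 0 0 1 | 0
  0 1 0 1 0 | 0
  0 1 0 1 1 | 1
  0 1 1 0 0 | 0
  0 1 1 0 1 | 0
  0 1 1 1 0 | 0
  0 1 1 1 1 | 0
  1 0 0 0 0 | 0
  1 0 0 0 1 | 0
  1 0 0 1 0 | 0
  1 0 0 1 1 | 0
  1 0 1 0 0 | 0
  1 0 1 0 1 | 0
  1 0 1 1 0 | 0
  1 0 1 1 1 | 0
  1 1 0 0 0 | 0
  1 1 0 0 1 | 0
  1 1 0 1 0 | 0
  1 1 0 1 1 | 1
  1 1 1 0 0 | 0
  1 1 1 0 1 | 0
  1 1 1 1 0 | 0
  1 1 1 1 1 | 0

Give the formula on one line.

((~c & e) & ((d & b) | ((d | ~b) & (c & ~d))))

  ~c = 11110000111100001111000011110000
  (~c & e) = 01010000010100000101000001010000
  (d & b) = 00000000001100110000000000110011
  ~b = 11111111000000001111111100000000
  (d | ~b) = 11111111001100111111111100110011
  ~d = 11001100110011001100110011001100
  (c & ~d) = 00001100000011000000110000001100
  ((d | ~b) & (c & ~d)) = 00001100000000000000110000000000
  ((d & b) | ((d | ~b) & (c & ~d))) = 00001100001100110000110000110011
  ((~c & e) & ((d & b) | ((d | ~b) & (c & ~d)))) = 00000000000100000000000000010000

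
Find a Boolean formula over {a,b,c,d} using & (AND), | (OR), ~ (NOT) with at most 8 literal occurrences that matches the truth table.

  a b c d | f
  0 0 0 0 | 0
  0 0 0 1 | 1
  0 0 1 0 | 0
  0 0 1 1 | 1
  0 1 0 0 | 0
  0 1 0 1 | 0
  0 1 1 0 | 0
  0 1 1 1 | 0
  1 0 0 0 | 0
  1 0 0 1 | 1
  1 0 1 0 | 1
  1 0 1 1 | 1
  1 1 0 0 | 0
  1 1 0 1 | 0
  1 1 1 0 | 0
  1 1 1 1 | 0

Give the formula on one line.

(((((~d & a) | d) & (b | c)) & ~b) | (~b & d))

  ~d = 1010101010101010
  (~d & a) = 0000000010101010
  ((~d & a) | d) = 0101010111111111
  (b | c) = 0011111100111111
  (((~d & a) | d) & (b | c)) = 0001010100111111
  ~b = 1111000011110000
  ((((~d & a) | d) & (b | c)) & ~b) = 0001000000110000
  (~b & d) = 0101000001010000
  (((((~d & a) | d) & (b | c)) & ~b) | (~b & d)) = 0101000001110000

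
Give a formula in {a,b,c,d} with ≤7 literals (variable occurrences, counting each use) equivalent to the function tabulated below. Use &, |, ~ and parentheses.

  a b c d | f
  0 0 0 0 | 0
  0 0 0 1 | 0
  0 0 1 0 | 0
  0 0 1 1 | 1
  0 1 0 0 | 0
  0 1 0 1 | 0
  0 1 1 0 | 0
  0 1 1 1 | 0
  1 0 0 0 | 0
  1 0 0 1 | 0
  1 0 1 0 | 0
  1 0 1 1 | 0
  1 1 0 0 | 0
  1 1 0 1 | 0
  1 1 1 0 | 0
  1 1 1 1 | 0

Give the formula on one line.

  ~a = 1111111100000000
  (d & ~a) = 0101010100000000
  ~b = 1111000011110000
  (d & ~b) = 0101000001010000
  ((d & ~b) & c) = 0001000000010000
  ((d & ~a) & ((d & ~b) & c)) = 0001000000000000

((d & ~a) & ((d & ~b) & c))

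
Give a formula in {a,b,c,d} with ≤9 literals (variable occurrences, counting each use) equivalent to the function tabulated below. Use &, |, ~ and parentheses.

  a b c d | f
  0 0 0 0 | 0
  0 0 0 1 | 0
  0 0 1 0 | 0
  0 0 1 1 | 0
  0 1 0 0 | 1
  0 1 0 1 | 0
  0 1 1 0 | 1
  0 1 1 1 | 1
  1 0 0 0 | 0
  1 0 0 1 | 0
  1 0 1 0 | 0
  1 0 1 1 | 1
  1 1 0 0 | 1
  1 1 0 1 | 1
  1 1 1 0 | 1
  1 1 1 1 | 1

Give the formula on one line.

((((b | c) & d) & a) | (((c & d) | ~d) & b))

  (b | c) = 0011111100111111
  ((b | c) & d) = 0001010100010101
  (((b | c) & d) & a) = 0000000000010101
  (c & d) = 0001000100010001
  ~d = 1010101010101010
  ((c & d) | ~d) = 1011101110111011
  (((c & d) | ~d) & b) = 0000101100001011
  ((((b | c) & d) & a) | (((c & d) | ~d) & b)) = 0000101100011111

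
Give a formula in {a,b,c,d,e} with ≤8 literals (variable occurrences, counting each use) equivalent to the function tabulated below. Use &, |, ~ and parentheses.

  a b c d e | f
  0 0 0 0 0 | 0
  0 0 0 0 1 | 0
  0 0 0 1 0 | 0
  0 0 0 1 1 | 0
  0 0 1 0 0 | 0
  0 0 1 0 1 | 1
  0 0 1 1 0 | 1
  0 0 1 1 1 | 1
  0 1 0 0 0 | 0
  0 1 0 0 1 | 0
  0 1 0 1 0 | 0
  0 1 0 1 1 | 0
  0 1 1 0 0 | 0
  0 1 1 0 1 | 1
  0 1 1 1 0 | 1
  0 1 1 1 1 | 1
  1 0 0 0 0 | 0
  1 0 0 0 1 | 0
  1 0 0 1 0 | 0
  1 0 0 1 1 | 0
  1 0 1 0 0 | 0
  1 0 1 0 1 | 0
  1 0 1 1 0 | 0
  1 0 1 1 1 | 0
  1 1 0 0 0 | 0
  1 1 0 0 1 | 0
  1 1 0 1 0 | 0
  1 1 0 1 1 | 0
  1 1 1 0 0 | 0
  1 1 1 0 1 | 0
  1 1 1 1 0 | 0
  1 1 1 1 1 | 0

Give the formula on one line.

((((~a | d) & c) & (d | e)) & ~a)

  ~a = 11111111111111110000000000000000
  (~a | d) = 11111111111111110011001100110011
  ((~a | d) & c) = 00001111000011110000001100000011
  (d | e) = 01110111011101110111011101110111
  (((~a | d) & c) & (d | e)) = 00000111000001110000001100000011
  ((((~a | d) & c) & (d | e)) & ~a) = 00000111000001110000000000000000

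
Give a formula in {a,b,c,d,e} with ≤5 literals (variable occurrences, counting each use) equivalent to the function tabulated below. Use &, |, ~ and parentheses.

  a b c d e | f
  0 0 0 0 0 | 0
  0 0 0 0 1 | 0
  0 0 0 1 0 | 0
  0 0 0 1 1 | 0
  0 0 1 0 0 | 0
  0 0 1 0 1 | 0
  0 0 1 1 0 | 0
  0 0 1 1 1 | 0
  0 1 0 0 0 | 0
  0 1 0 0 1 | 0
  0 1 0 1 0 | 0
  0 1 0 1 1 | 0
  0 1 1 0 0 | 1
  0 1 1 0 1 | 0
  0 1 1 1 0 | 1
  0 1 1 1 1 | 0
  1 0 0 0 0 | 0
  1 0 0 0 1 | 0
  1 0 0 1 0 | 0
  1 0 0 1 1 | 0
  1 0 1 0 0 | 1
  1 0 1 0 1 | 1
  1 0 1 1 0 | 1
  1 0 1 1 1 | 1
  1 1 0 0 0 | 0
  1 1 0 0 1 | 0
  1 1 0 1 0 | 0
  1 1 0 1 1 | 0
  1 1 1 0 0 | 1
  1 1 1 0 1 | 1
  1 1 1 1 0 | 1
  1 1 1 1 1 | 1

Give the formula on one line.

((a & c) | ((c & ~e) & b))

  (a & c) = 00000000000000000000111100001111
  ~e = 10101010101010101010101010101010
  (c & ~e) = 00001010000010100000101000001010
  ((c & ~e) & b) = 00000000000010100000000000001010
  ((a & c) | ((c & ~e) & b)) = 00000000000010100000111100001111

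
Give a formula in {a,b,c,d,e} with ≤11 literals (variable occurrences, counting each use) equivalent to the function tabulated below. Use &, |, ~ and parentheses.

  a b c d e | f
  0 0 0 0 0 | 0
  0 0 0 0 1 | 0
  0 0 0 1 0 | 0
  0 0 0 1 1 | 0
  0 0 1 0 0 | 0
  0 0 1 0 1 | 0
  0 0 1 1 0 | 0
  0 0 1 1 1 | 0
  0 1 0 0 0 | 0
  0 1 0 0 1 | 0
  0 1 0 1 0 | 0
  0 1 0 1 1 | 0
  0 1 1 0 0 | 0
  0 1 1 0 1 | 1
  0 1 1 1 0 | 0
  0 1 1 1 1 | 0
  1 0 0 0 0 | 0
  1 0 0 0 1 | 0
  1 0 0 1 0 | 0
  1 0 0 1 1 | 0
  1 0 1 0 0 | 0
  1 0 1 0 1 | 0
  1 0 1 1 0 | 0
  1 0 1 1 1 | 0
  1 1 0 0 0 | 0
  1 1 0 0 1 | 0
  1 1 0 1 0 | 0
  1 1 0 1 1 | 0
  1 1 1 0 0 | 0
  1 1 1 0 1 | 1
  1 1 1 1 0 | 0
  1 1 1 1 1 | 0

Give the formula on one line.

  (e & b) = 00000000010101010000000001010101
  (e | a) = 01010101010101011111111111111111
  ~e = 10101010101010101010101010101010
  (b & ~e) = 00000000101010100000000010101010
  ((e | a) | (b & ~e)) = 01010101111111111111111111111111
  (~e | c) = 10101111101011111010111110101111
  (((e | a) | (b & ~e)) & (~e | c)) = 00000101101011111010111110101111
  ~d = 11001100110011001100110011001100
  ((((e | a) | (b & ~e)) & (~e | c)) & ~d) = 00000100100011001000110010001100
  ((e & b) & ((((e | a) | (b & ~e)) & (~e | c)) & ~d)) = 00000000000001000000000000000100

((e & b) & ((((e | a) | (b & ~e)) & (~e | c)) & ~d))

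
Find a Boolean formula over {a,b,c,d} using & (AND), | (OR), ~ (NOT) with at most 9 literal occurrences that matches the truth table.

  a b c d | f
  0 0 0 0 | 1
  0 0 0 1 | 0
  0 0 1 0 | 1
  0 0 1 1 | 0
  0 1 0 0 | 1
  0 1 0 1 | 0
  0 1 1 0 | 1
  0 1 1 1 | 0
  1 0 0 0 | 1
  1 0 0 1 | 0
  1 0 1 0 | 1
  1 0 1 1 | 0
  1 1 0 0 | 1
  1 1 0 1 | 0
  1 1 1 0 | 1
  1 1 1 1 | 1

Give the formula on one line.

(((c & (~c | a)) & (d & b)) | ~d)

  ~c = 1100110011001100
  (~c | a) = 1100110011111111
  (c & (~c | a)) = 0000000000110011
  (d & b) = 0000010100000101
  ((c & (~c | a)) & (d & b)) = 0000000000000001
  ~d = 1010101010101010
  (((c & (~c | a)) & (d & b)) | ~d) = 1010101010101011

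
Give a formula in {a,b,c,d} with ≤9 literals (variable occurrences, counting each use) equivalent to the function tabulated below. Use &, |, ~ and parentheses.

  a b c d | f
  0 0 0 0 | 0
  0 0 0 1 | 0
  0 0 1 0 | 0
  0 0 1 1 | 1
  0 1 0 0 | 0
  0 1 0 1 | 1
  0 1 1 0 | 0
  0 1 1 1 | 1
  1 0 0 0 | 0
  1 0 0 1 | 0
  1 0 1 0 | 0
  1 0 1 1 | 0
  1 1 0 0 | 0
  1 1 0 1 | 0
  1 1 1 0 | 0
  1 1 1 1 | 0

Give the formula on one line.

  ~a = 1111111100000000
  (~a & b) = 0000111100000000
  (a | c) = 0011001111111111
  ((~a & b) | (a | c)) = 0011111111111111
  ~d = 1010101010101010
  (~d | ~a) = 1111111110101010
  (d & (~d | ~a)) = 0101010100000000
  (((~a & b) | (a | c)) & (d & (~d | ~a))) = 0001010100000000

(((~a & b) | (a | c)) & (d & (~d | ~a)))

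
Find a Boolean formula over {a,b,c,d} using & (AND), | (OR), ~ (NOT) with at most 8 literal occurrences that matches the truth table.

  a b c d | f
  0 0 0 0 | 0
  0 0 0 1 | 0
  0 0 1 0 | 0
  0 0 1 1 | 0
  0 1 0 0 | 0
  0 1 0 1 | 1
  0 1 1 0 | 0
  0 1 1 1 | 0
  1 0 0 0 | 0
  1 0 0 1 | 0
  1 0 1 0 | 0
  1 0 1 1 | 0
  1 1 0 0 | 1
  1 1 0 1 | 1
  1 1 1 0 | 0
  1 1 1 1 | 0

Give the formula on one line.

(((d & ~c) | ((~c & a) & b)) & b)

  ~c = 1100110011001100
  (d & ~c) = 0100010001000100
  (~c & a) = 0000000011001100
  ((~c & a) & b) = 0000000000001100
  ((d & ~c) | ((~c & a) & b)) = 0100010001001100
  (((d & ~c) | ((~c & a) & b)) & b) = 0000010000001100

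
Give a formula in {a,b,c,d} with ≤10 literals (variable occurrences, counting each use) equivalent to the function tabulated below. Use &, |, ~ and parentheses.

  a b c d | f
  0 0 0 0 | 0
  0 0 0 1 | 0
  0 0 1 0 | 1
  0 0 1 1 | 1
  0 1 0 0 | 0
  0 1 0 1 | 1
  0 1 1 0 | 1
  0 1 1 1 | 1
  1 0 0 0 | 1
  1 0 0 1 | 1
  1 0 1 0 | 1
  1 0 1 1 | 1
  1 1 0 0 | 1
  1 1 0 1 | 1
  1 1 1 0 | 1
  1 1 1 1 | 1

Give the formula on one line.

(((((((c & ~b) | a) & ~a) | b) & d) | a) | c)

  ~b = 1111000011110000
  (c & ~b) = 0011000000110000
  ((c & ~b) | a) = 0011000011111111
  ~a = 1111111100000000
  (((c & ~b) | a) & ~a) = 0011000000000000
  ((((c & ~b) | a) & ~a) | b) = 0011111100001111
  (((((c & ~b) | a) & ~a) | b) & d) = 0001010100000101
  ((((((c & ~b) | a) & ~a) | b) & d) | a) = 0001010111111111
  (((((((c & ~b) | a) & ~a) | b) & d) | a) | c) = 0011011111111111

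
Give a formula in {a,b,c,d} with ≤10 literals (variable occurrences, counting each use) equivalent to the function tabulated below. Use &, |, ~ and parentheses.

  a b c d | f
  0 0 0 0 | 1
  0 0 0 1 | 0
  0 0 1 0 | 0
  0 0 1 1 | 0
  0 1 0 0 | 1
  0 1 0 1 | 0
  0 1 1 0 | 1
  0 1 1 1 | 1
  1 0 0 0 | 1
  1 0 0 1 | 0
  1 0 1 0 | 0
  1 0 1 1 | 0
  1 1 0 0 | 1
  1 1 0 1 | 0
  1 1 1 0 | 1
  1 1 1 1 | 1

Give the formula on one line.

(((c | (a & ~d)) | ~d) & (((b & (a | ~b)) | ~c) | b))

  ~d = 1010101010101010
  (a & ~d) = 0000000010101010
  (c | (a & ~d)) = 0011001110111011
  ((c | (a & ~d)) | ~d) = 1011101110111011
  ~b = 1111000011110000
  (a | ~b) = 1111000011111111
  (b & (a | ~b)) = 0000000000001111
  ~c = 1100110011001100
  ((b & (a | ~b)) | ~c) = 1100110011001111
  (((b & (a | ~b)) | ~c) | b) = 1100111111001111
  (((c | (a & ~d)) | ~d) & (((b & (a | ~b)) | ~c) | b)) = 1000101110001011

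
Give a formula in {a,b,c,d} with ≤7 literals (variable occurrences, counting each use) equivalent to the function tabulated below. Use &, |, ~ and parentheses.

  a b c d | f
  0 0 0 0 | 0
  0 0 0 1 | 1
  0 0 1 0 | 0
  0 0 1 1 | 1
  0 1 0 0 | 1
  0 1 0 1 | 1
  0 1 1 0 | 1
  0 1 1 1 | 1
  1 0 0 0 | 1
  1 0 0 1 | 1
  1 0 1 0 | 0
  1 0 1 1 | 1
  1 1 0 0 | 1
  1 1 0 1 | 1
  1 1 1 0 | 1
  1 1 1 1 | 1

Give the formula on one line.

  ~c = 1100110011001100
  (~c & a) = 0000000011001100
  (b | d) = 0101111101011111
  ((~c & a) | (b | d)) = 0101111111011111

((~c & a) | (b | d))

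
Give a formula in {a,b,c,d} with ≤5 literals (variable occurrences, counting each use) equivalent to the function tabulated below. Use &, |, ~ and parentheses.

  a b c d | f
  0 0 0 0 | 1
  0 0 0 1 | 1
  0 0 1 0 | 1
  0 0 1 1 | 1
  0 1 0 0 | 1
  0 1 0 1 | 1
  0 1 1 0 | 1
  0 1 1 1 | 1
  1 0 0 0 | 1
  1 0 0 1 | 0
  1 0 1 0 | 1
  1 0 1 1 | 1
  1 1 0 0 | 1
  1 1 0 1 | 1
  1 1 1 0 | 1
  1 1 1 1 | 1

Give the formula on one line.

  ~d = 1010101010101010
  (~d | c) = 1011101110111011
  ~c = 1100110011001100
  (~c & b) = 0000110000001100
  ~a = 1111111100000000
  ((~c & b) | ~a) = 1111111100001100
  ((~d | c) | ((~c & b) | ~a)) = 1111111110111111

((~d | c) | ((~c & b) | ~a))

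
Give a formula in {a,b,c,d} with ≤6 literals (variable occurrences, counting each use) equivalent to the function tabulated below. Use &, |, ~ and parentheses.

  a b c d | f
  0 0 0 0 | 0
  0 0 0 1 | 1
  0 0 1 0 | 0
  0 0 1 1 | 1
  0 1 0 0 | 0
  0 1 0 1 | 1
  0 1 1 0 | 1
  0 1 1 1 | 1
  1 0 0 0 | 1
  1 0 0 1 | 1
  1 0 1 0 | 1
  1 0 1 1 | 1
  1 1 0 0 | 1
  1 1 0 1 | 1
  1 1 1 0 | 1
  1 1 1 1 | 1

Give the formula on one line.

((a | d) | ((~a & c) & b))

  (a | d) = 0101010111111111
  ~a = 1111111100000000
  (~a & c) = 0011001100000000
  ((~a & c) & b) = 0000001100000000
  ((a | d) | ((~a & c) & b)) = 0101011111111111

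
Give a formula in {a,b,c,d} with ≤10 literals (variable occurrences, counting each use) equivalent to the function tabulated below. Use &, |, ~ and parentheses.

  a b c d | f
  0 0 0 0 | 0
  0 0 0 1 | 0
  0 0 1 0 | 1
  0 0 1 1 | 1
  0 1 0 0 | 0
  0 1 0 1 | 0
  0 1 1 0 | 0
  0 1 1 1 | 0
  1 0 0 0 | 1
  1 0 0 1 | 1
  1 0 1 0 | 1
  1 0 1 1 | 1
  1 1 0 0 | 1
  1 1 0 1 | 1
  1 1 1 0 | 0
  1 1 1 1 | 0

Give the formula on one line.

  (d & a) = 0000000001010101
  ((d & a) | c) = 0011001101110111
  (d & ((d & a) | c)) = 0001000101010101
  ~a = 1111111100000000
  (c & ~a) = 0011001100000000
  ((d & ((d & a) | c)) | (c & ~a)) = 0011001101010101
  (a | ((d & ((d & a) | c)) | (c & ~a))) = 0011001111111111
  ~b = 1111000011110000
  ~c = 1100110011001100
  (~b | ~c) = 1111110011111100
  ((a | ((d & ((d & a) | c)) | (c & ~a))) & (~b | ~c)) = 0011000011111100

((a | ((d & ((d & a) | c)) | (c & ~a))) & (~b | ~c))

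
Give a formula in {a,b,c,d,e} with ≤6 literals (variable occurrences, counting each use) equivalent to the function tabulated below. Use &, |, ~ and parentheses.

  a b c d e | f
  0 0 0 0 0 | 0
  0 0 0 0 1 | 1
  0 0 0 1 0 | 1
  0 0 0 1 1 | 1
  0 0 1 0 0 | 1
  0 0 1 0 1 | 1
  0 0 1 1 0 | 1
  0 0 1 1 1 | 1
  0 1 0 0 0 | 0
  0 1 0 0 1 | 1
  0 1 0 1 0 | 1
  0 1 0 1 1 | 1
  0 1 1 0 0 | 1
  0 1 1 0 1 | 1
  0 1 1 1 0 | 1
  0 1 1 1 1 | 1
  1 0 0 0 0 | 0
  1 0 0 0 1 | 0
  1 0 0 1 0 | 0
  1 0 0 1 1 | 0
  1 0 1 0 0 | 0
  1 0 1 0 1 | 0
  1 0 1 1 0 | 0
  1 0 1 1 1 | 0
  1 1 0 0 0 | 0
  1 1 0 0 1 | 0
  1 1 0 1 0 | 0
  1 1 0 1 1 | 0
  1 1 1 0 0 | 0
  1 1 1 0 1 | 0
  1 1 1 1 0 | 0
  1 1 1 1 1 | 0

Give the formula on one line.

(((c | d) | e) & ~a)

  (c | d) = 00111111001111110011111100111111
  ((c | d) | e) = 01111111011111110111111101111111
  ~a = 11111111111111110000000000000000
  (((c | d) | e) & ~a) = 01111111011111110000000000000000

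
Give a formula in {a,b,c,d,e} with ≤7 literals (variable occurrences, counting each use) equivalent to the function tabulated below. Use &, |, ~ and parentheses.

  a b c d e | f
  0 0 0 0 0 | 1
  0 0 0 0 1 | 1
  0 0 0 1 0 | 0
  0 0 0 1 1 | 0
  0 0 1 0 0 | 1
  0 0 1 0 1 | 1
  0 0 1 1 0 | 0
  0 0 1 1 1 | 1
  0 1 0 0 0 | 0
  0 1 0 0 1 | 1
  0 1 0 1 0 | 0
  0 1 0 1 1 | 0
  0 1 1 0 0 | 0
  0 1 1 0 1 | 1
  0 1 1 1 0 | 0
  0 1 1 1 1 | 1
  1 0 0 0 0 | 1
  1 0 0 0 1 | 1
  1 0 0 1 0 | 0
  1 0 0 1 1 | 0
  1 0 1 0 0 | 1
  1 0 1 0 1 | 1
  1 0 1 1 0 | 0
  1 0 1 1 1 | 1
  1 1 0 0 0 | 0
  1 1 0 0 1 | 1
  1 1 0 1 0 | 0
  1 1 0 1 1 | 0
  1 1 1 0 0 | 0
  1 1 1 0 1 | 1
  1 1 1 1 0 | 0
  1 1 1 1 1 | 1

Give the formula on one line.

  ~b = 11111111000000001111111100000000
  (~b | e) = 11111111010101011111111101010101
  ~d = 11001100110011001100110011001100
  ((~b | e) & ~d) = 11001100010001001100110001000100
  (e & c) = 00000101000001010000010100000101
  (((~b | e) & ~d) | (e & c)) = 11001101010001011100110101000101

(((~b | e) & ~d) | (e & c))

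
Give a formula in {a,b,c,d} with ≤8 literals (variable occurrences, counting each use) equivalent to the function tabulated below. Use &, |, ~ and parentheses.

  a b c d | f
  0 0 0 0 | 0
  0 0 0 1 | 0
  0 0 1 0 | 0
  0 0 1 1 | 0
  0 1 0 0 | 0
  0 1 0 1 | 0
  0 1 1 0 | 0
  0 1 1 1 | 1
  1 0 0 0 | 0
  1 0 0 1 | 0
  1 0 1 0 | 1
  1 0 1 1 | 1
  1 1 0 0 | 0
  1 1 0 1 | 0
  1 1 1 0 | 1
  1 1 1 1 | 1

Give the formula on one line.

((a & c) | (d & (c & b)))

  (a & c) = 0000000000110011
  (c & b) = 0000001100000011
  (d & (c & b)) = 0000000100000001
  ((a & c) | (d & (c & b))) = 0000000100110011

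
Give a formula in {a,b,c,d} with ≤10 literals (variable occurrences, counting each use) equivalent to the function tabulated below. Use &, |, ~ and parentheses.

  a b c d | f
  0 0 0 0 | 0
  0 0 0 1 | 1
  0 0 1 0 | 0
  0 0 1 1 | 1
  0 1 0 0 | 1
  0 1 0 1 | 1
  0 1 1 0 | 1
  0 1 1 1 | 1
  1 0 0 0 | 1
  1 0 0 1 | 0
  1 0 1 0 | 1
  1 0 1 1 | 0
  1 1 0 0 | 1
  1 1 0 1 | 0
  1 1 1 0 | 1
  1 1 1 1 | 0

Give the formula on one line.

  ~a = 1111111100000000
  ~d = 1010101010101010
  (~a | ~d) = 1111111110101010
  (~d & a) = 0000000010101010
  ((~d & a) | b) = 0000111110101111
  (b | d) = 0101111101011111
  (((~d & a) | b) | (b | d)) = 0101111111111111
  ((~a | ~d) & (((~d & a) | b) | (b | d))) = 0101111110101010

((~a | ~d) & (((~d & a) | b) | (b | d)))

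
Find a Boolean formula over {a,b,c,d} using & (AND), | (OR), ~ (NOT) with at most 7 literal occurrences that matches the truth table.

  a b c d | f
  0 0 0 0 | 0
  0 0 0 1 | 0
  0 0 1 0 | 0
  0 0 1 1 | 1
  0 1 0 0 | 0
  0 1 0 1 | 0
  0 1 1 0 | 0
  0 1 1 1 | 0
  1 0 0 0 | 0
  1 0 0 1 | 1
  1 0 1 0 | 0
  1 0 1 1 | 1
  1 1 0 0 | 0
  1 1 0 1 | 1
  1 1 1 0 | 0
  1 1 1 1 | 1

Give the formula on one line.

((~b & (d & c)) | (d & a))

  ~b = 1111000011110000
  (d & c) = 0001000100010001
  (~b & (d & c)) = 0001000000010000
  (d & a) = 0000000001010101
  ((~b & (d & c)) | (d & a)) = 0001000001010101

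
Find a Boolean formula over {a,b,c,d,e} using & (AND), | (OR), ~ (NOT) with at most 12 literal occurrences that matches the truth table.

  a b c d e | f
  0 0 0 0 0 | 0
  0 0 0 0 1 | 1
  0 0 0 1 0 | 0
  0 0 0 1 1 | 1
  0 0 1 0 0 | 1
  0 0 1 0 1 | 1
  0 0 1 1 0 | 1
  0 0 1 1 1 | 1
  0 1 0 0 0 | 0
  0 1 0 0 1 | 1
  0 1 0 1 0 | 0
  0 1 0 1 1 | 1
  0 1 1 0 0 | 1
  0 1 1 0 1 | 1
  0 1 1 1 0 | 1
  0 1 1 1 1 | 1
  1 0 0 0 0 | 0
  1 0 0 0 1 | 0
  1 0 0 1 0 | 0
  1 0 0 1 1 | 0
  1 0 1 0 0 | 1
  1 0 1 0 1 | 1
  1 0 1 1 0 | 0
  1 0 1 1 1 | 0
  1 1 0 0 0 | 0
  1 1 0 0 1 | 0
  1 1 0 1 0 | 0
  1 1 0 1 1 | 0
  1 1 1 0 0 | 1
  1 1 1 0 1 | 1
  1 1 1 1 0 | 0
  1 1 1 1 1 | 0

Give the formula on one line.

(((c & ~a) | ((((e | c) & ~d) | e) & ~a)) | (c & ~d))

  ~a = 11111111111111110000000000000000
  (c & ~a) = 00001111000011110000000000000000
  (e | c) = 01011111010111110101111101011111
  ~d = 11001100110011001100110011001100
  ((e | c) & ~d) = 01001100010011000100110001001100
  (((e | c) & ~d) | e) = 01011101010111010101110101011101
  ((((e | c) & ~d) | e) & ~a) = 01011101010111010000000000000000
  ((c & ~a) | ((((e | c) & ~d) | e) & ~a)) = 01011111010111110000000000000000
  (c & ~d) = 00001100000011000000110000001100
  (((c & ~a) | ((((e | c) & ~d) | e) & ~a)) | (c & ~d)) = 01011111010111110000110000001100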